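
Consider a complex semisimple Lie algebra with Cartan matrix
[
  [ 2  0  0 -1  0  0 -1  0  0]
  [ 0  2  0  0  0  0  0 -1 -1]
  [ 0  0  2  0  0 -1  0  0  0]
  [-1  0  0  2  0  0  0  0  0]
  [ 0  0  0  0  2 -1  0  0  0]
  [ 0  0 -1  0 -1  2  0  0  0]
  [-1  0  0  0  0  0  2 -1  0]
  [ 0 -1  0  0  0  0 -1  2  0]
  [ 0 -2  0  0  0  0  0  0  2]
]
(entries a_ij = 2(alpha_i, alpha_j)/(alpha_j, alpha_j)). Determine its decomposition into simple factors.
The diagram associated to this matrix has two connected components: the simple roots {alpha_3, alpha_5, alpha_6} form a chain of 3 nodes with single edges (A_3), and {alpha_1, alpha_2, alpha_4, alpha_7, alpha_8, alpha_9} form a chain of 6 nodes with a double edge at one end; the terminal node there is the unique long simple root (C_6). A semisimple Lie algebra decomposes uniquely as the direct sum of simple ideals, one per connected component of its Dynkin diagram, so g ≅ A_3 ⊕ C_6 (dimension 15 + 78 = 93).

A3 ⊕ C6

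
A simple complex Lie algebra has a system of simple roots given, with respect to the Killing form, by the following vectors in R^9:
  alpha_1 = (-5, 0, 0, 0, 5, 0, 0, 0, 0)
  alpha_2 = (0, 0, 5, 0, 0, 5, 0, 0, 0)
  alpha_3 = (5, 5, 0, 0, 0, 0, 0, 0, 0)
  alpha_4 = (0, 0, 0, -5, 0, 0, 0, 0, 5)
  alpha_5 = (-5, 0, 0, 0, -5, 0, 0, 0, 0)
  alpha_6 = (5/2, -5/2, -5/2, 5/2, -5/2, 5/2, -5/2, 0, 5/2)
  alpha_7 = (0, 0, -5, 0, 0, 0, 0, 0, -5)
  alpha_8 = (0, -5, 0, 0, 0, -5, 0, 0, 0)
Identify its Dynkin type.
E8

Compute the Cartan integers a_ij = 2(alpha_i, alpha_j)/(alpha_j, alpha_j); the resulting 8x8 Cartan matrix is
[[2, 0, -1, 0, 0, -1, 0, 0], [0, 2, 0, 0, 0, 0, -1, -1], [-1, 0, 2, 0, -1, 0, 0, -1], [0, 0, 0, 2, 0, 0, -1, 0], [0, 0, -1, 0, 2, 0, 0, 0], [-1, 0, 0, 0, 0, 2, 0, 0], [0, -1, 0, -1, 0, 0, 2, 0], [0, -1, -1, 0, 0, 0, 0, 2]].
All simple roots have the same length, so the diagram is simply laced. The associated Dynkin diagram is a chain of 7 nodes with one extra node attached to the third node from one end (E_8), so the type is E_8.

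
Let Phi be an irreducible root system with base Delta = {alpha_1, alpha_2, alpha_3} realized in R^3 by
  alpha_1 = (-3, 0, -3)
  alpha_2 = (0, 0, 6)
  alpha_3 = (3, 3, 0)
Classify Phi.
Compute the Cartan integers a_ij = 2(alpha_i, alpha_j)/(alpha_j, alpha_j); the resulting 3x3 Cartan matrix is
[[2, -1, -1], [-2, 2, 0], [-1, 0, 2]].
The roots have two lengths (squared-length ratio 2:1); the short ones are alpha_{1,3}. The associated Dynkin diagram is a chain of 3 nodes with a double edge at one end; the terminal node there is the unique long simple root (C_3), so the type is C_3 (the algebra sp(6)).

type C_3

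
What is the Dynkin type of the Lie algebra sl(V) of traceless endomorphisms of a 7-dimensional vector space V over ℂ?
This is sl(7), which has dimension 7^2 - 1 = 48 and rank 7 - 1 = 6 (a Cartan subalgebra is the diagonal traceless matrices). In the classification of classical Lie algebras, the special linear algebra sl(n+1) has type A_n; here n = 6, so the Dynkin diagram is a chain of 6 nodes with single edges (A_6). Hence the type is A_6.

A_6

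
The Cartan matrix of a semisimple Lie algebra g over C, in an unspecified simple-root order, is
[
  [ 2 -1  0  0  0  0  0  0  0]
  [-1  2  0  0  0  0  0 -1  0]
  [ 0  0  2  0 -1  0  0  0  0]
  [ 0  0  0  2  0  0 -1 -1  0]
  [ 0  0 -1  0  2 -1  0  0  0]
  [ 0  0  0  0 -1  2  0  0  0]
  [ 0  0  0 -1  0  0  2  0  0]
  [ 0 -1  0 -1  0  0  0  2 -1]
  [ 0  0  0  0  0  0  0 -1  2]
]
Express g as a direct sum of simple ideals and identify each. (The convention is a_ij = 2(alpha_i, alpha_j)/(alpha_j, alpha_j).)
The diagram associated to this matrix has two connected components: the simple roots {alpha_3, alpha_5, alpha_6} form a chain of 3 nodes with single edges (A_3), and {alpha_1, alpha_2, alpha_4, alpha_7, alpha_8, alpha_9} form a chain of 5 nodes with one extra node attached to the third node from one end (E_6). A semisimple Lie algebra decomposes uniquely as the direct sum of simple ideals, one per connected component of its Dynkin diagram, so g ≅ A_3 ⊕ E_6 (dimension 15 + 78 = 93).

A3 ⊕ E6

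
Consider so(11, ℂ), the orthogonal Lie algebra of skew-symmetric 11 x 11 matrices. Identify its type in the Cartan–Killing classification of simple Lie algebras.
type B_5

This is so(11) with 11 odd, which has dimension 11(11-1)/2 = 55 and rank (11-1)/2 = 5. In the classification of classical Lie algebras, the orthogonal algebra so(2n+1) in an odd number of variables has type B_n; here n = 5, so the Dynkin diagram is a chain of 5 nodes with a double edge at one end; the terminal node there is the unique short simple root (B_5). Hence the type is B_5.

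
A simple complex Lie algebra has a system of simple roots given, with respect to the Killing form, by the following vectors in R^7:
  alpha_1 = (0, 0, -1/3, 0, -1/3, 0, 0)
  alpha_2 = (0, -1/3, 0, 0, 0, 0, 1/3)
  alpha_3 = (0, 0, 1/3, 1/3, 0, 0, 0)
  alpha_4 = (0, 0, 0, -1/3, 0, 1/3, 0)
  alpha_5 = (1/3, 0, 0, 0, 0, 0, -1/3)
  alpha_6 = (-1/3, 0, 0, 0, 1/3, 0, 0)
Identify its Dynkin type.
Compute the Cartan integers a_ij = 2(alpha_i, alpha_j)/(alpha_j, alpha_j); the resulting 6x6 Cartan matrix is
[[2, 0, -1, 0, 0, -1], [0, 2, 0, 0, -1, 0], [-1, 0, 2, -1, 0, 0], [0, 0, -1, 2, 0, 0], [0, -1, 0, 0, 2, -1], [-1, 0, 0, 0, -1, 2]].
All simple roots have the same length, so the diagram is simply laced. The associated Dynkin diagram is a chain of 6 nodes with single edges (A_6), so the type is A_6 (the algebra sl(7)).

A_6 (sl(7))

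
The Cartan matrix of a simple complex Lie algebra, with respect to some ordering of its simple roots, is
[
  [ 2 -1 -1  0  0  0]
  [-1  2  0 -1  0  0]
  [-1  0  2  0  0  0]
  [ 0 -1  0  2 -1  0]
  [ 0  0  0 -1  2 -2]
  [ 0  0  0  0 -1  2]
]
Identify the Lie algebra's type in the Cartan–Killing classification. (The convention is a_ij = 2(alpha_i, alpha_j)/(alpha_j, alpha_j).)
The matrix has rank 6 with 2's on the diagonal. Reading the off-diagonal entries as Dynkin edges (a single edge where a_ij = a_ji = -1; a double or triple edge where a_ij * a_ji = 2 or 3), the diagram is a chain of 6 nodes with a double edge at one end; the terminal node there is the unique short simple root (B_6). One simple-root ordering that puts it in standard form is (alpha_3, alpha_1, alpha_2, alpha_4, alpha_5, alpha_6). So the algebra is type B_6, i.e. so(13).

B_6 (so(13))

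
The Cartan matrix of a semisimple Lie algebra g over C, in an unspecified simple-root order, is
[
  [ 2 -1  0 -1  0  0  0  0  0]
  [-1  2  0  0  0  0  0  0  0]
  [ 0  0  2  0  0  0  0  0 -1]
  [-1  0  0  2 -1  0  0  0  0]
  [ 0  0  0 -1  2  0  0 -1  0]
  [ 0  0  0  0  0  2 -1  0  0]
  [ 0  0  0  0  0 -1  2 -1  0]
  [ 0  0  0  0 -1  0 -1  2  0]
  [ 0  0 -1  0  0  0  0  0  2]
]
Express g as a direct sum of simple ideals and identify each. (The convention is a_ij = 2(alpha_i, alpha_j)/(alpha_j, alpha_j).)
The diagram associated to this matrix has two connected components: the simple roots {alpha_3, alpha_9} form a chain of 2 nodes with single edges (A_2), and {alpha_1, alpha_2, alpha_4, alpha_5, alpha_6, alpha_7, alpha_8} form a chain of 7 nodes with single edges (A_7). A semisimple Lie algebra decomposes uniquely as the direct sum of simple ideals, one per connected component of its Dynkin diagram, so g ≅ A_2 ⊕ A_7 (dimension 8 + 63 = 71).

A2 + A7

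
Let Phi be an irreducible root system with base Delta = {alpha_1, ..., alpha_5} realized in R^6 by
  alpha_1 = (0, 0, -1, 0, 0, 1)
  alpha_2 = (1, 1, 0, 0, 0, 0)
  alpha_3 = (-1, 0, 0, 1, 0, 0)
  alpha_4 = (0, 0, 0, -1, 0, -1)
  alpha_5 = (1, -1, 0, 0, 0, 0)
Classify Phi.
D5

Compute the Cartan integers a_ij = 2(alpha_i, alpha_j)/(alpha_j, alpha_j); the resulting 5x5 Cartan matrix is
[[2, 0, 0, -1, 0], [0, 2, -1, 0, 0], [0, -1, 2, -1, -1], [-1, 0, -1, 2, 0], [0, 0, -1, 0, 2]].
All simple roots have the same length, so the diagram is simply laced. The associated Dynkin diagram is a chain of 3 nodes with a fork of two nodes at one end (D_5), so the type is D_5 (the algebra so(10)).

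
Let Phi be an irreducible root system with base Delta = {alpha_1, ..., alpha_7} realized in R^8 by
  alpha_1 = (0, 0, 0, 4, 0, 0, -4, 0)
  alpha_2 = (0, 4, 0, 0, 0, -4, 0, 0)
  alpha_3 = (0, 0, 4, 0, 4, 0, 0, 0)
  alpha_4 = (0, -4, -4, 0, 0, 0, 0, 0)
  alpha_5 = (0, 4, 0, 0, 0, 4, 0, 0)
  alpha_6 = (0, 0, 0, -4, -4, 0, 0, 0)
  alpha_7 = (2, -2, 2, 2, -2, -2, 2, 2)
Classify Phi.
Compute the Cartan integers a_ij = 2(alpha_i, alpha_j)/(alpha_j, alpha_j); the resulting 7x7 Cartan matrix is
[[2, 0, 0, 0, 0, -1, 0], [0, 2, 0, -1, 0, 0, 0], [0, 0, 2, -1, 0, -1, 0], [0, -1, -1, 2, -1, 0, 0], [0, 0, 0, -1, 2, 0, -1], [-1, 0, -1, 0, 0, 2, 0], [0, 0, 0, 0, -1, 0, 2]].
All simple roots have the same length, so the diagram is simply laced. The associated Dynkin diagram is a chain of 6 nodes with one extra node attached to the third node from one end (E_7), so the type is E_7.

E_7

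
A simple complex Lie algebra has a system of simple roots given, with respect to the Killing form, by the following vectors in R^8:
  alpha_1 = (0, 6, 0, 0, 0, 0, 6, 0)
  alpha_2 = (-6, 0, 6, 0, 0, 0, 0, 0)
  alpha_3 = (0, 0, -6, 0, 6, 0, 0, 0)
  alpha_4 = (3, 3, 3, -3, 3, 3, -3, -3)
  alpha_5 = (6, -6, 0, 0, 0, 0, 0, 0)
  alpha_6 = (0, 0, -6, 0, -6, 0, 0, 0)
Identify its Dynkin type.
E_6

Compute the Cartan integers a_ij = 2(alpha_i, alpha_j)/(alpha_j, alpha_j); the resulting 6x6 Cartan matrix is
[[2, 0, 0, 0, -1, 0], [0, 2, -1, 0, -1, -1], [0, -1, 2, 0, 0, 0], [0, 0, 0, 2, 0, -1], [-1, -1, 0, 0, 2, 0], [0, -1, 0, -1, 0, 2]].
All simple roots have the same length, so the diagram is simply laced. The associated Dynkin diagram is a chain of 5 nodes with one extra node attached to the third node from one end (E_6), so the type is E_6.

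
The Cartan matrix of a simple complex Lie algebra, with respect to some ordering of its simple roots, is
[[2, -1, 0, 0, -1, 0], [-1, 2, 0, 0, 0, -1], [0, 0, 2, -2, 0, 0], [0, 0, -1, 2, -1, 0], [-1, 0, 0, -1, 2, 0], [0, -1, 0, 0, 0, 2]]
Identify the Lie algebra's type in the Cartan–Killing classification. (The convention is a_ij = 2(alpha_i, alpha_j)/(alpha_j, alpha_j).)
C6

The matrix has rank 6 with 2's on the diagonal. Reading the off-diagonal entries as Dynkin edges (a single edge where a_ij = a_ji = -1; a double or triple edge where a_ij * a_ji = 2 or 3), the diagram is a chain of 6 nodes with a double edge at one end; the terminal node there is the unique long simple root (C_6). One simple-root ordering that puts it in standard form is (alpha_6, alpha_2, alpha_1, alpha_5, alpha_4, alpha_3). So the algebra is type C_6, i.e. sp(12).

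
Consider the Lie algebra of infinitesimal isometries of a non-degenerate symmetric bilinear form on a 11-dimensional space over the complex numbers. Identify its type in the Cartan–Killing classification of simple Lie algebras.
This is so(11) with 11 odd, which has dimension 11(11-1)/2 = 55 and rank (11-1)/2 = 5. In the classification of classical Lie algebras, the orthogonal algebra so(2n+1) in an odd number of variables has type B_n; here n = 5, so the Dynkin diagram is a chain of 5 nodes with a double edge at one end; the terminal node there is the unique short simple root (B_5). Hence the type is B_5.

B_5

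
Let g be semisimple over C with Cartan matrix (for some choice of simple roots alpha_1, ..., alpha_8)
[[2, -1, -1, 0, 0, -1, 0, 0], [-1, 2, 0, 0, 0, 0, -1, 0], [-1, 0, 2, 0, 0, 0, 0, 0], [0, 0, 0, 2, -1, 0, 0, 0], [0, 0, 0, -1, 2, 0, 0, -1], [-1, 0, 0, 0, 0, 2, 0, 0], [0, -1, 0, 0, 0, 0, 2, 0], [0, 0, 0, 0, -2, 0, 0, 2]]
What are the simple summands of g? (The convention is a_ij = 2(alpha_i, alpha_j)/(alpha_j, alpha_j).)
The diagram associated to this matrix has two connected components: the simple roots {alpha_4, alpha_5, alpha_8} form a chain of 3 nodes with a double edge at one end; the terminal node there is the unique long simple root (C_3), and {alpha_1, alpha_2, alpha_3, alpha_6, alpha_7} form a chain of 3 nodes with a fork of two nodes at one end (D_5). A semisimple Lie algebra decomposes uniquely as the direct sum of simple ideals, one per connected component of its Dynkin diagram, so g ≅ C_3 ⊕ D_5 (dimension 21 + 45 = 66).

C_3 ⊕ D_5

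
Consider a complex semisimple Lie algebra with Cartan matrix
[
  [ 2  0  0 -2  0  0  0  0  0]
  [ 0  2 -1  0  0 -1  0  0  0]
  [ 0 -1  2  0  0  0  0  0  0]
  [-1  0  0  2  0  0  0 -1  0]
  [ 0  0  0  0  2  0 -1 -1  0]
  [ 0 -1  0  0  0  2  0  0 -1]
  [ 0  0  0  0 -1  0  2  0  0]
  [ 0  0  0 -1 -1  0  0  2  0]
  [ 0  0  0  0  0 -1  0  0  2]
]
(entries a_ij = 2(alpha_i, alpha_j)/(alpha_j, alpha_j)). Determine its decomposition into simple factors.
A4 + C5

The diagram associated to this matrix has two connected components: the simple roots {alpha_2, alpha_3, alpha_6, alpha_9} form a chain of 4 nodes with single edges (A_4), and {alpha_1, alpha_4, alpha_5, alpha_7, alpha_8} form a chain of 5 nodes with a double edge at one end; the terminal node there is the unique long simple root (C_5). A semisimple Lie algebra decomposes uniquely as the direct sum of simple ideals, one per connected component of its Dynkin diagram, so g ≅ A_4 ⊕ C_5 (dimension 24 + 55 = 79).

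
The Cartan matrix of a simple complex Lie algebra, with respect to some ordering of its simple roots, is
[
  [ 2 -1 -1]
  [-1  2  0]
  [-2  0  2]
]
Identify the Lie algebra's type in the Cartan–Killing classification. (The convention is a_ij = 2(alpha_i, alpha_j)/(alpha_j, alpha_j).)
C_3 (sp(6))

The matrix has rank 3 with 2's on the diagonal. Reading the off-diagonal entries as Dynkin edges (a single edge where a_ij = a_ji = -1; a double or triple edge where a_ij * a_ji = 2 or 3), the diagram is a chain of 3 nodes with a double edge at one end; the terminal node there is the unique long simple root (C_3). One simple-root ordering that puts it in standard form is (alpha_2, alpha_1, alpha_3). So the algebra is type C_3, i.e. sp(6).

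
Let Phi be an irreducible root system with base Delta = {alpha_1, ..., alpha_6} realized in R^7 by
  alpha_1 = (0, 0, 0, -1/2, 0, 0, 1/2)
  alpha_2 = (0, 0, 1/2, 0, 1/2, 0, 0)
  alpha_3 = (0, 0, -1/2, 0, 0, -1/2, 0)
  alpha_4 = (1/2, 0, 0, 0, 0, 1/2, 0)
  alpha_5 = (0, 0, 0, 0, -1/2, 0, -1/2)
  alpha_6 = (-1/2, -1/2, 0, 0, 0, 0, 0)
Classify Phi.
A6

Compute the Cartan integers a_ij = 2(alpha_i, alpha_j)/(alpha_j, alpha_j); the resulting 6x6 Cartan matrix is
[[2, 0, 0, 0, -1, 0], [0, 2, -1, 0, -1, 0], [0, -1, 2, -1, 0, 0], [0, 0, -1, 2, 0, -1], [-1, -1, 0, 0, 2, 0], [0, 0, 0, -1, 0, 2]].
All simple roots have the same length, so the diagram is simply laced. The associated Dynkin diagram is a chain of 6 nodes with single edges (A_6), so the type is A_6 (the algebra sl(7)).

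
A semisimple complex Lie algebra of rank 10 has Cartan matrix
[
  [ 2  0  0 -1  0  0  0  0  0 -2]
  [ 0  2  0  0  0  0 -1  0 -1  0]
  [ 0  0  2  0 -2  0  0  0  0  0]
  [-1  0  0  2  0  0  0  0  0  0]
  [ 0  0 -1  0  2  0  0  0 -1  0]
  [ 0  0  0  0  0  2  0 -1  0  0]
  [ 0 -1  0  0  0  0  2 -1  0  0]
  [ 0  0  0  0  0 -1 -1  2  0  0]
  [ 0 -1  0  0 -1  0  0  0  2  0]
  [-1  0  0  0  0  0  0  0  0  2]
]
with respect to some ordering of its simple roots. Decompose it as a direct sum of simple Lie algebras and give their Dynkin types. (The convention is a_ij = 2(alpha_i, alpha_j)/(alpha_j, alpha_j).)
type B_3 ⊕ type C_7

The diagram associated to this matrix has two connected components: the simple roots {alpha_1, alpha_4, alpha_10} form a chain of 3 nodes with a double edge at one end; the terminal node there is the unique short simple root (B_3), and {alpha_2, alpha_3, alpha_5, alpha_6, alpha_7, alpha_8, alpha_9} form a chain of 7 nodes with a double edge at one end; the terminal node there is the unique long simple root (C_7). A semisimple Lie algebra decomposes uniquely as the direct sum of simple ideals, one per connected component of its Dynkin diagram, so g ≅ B_3 ⊕ C_7 (dimension 21 + 105 = 126).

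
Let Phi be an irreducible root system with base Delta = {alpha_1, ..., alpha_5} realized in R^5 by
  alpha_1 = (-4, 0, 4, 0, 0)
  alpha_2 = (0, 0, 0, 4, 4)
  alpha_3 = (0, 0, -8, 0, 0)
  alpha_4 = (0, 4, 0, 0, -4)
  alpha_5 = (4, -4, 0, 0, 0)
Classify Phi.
Compute the Cartan integers a_ij = 2(alpha_i, alpha_j)/(alpha_j, alpha_j); the resulting 5x5 Cartan matrix is
[[2, 0, -1, 0, -1], [0, 2, 0, -1, 0], [-2, 0, 2, 0, 0], [0, -1, 0, 2, -1], [-1, 0, 0, -1, 2]].
The roots have two lengths (squared-length ratio 2:1); the short ones are alpha_{1,2,4,5}. The associated Dynkin diagram is a chain of 5 nodes with a double edge at one end; the terminal node there is the unique long simple root (C_5), so the type is C_5 (the algebra sp(10)).

type C_5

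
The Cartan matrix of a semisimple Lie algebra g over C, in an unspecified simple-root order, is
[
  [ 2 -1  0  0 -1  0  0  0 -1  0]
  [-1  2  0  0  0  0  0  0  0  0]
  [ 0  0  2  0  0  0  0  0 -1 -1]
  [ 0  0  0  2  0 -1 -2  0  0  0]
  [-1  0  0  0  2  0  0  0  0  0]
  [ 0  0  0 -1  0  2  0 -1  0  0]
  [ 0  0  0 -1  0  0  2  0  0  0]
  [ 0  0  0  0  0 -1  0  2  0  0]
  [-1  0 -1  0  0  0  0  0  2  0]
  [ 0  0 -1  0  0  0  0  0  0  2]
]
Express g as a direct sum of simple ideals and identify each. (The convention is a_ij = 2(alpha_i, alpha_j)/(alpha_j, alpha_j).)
B4 + D6

The diagram associated to this matrix has two connected components: the simple roots {alpha_4, alpha_6, alpha_7, alpha_8} form a chain of 4 nodes with a double edge at one end; the terminal node there is the unique short simple root (B_4), and {alpha_1, alpha_2, alpha_3, alpha_5, alpha_9, alpha_10} form a chain of 4 nodes with a fork of two nodes at one end (D_6). A semisimple Lie algebra decomposes uniquely as the direct sum of simple ideals, one per connected component of its Dynkin diagram, so g ≅ B_4 ⊕ D_6 (dimension 36 + 66 = 102).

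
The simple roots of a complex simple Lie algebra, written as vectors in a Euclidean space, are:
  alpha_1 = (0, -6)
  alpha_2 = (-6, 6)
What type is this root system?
Compute the Cartan integers a_ij = 2(alpha_i, alpha_j)/(alpha_j, alpha_j); the resulting 2x2 Cartan matrix is
[[2, -1], [-2, 2]].
The roots have two lengths (squared-length ratio 2:1); the short ones are alpha_{1}. The associated Dynkin diagram is a chain of 2 nodes with a double edge at one end; the terminal node there is the unique short simple root (B_2), so the type is B_2 (the algebra so(5)).

B_2 (so(5))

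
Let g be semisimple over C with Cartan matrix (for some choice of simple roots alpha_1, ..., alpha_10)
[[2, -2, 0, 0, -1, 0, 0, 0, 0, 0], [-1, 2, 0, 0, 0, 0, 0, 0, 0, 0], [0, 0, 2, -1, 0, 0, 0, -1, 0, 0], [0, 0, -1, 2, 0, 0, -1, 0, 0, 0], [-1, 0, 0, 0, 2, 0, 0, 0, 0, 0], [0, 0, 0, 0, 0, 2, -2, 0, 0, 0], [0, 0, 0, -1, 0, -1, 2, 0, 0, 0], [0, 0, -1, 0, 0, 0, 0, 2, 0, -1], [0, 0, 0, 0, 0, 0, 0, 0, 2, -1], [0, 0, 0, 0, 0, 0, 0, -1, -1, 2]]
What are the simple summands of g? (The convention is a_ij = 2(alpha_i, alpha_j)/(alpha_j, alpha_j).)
The diagram associated to this matrix has two connected components: the simple roots {alpha_1, alpha_2, alpha_5} form a chain of 3 nodes with a double edge at one end; the terminal node there is the unique short simple root (B_3), and {alpha_3, alpha_4, alpha_6, alpha_7, alpha_8, alpha_9, alpha_10} form a chain of 7 nodes with a double edge at one end; the terminal node there is the unique long simple root (C_7). A semisimple Lie algebra decomposes uniquely as the direct sum of simple ideals, one per connected component of its Dynkin diagram, so g ≅ B_3 ⊕ C_7 (dimension 21 + 105 = 126).

B3 + C7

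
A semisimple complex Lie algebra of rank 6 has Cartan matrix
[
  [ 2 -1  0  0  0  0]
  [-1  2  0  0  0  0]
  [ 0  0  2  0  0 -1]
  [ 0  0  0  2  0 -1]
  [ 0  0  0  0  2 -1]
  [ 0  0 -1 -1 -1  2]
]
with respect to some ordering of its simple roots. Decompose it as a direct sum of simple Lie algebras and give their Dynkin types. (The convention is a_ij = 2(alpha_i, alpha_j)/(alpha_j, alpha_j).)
A_2 ⊕ D_4

The diagram associated to this matrix has two connected components: the simple roots {alpha_1, alpha_2} form a chain of 2 nodes with single edges (A_2), and {alpha_3, alpha_4, alpha_5, alpha_6} form a chain of 2 nodes with a fork of two nodes at one end (D_4). A semisimple Lie algebra decomposes uniquely as the direct sum of simple ideals, one per connected component of its Dynkin diagram, so g ≅ A_2 ⊕ D_4 (dimension 8 + 28 = 36).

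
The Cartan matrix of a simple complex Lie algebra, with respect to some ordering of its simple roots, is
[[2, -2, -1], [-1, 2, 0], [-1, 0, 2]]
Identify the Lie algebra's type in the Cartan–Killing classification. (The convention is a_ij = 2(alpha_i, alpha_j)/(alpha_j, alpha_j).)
B3

The matrix has rank 3 with 2's on the diagonal. Reading the off-diagonal entries as Dynkin edges (a single edge where a_ij = a_ji = -1; a double or triple edge where a_ij * a_ji = 2 or 3), the diagram is a chain of 3 nodes with a double edge at one end; the terminal node there is the unique short simple root (B_3). One simple-root ordering that puts it in standard form is (alpha_3, alpha_1, alpha_2). So the algebra is type B_3, i.e. so(7).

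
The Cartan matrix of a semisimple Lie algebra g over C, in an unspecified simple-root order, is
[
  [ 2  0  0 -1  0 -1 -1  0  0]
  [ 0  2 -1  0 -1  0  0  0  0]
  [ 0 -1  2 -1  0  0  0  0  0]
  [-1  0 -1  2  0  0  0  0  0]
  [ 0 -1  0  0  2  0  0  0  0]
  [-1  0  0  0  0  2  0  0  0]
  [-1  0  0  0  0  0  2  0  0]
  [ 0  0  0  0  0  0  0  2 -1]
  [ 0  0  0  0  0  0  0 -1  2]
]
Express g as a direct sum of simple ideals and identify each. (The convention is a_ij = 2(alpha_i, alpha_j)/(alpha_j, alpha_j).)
A_2 (sl(3)) + D_7 (so(14))

The diagram associated to this matrix has two connected components: the simple roots {alpha_8, alpha_9} form a chain of 2 nodes with single edges (A_2), and {alpha_1, alpha_2, alpha_3, alpha_4, alpha_5, alpha_6, alpha_7} form a chain of 5 nodes with a fork of two nodes at one end (D_7). A semisimple Lie algebra decomposes uniquely as the direct sum of simple ideals, one per connected component of its Dynkin diagram, so g ≅ A_2 ⊕ D_7 (dimension 8 + 91 = 99).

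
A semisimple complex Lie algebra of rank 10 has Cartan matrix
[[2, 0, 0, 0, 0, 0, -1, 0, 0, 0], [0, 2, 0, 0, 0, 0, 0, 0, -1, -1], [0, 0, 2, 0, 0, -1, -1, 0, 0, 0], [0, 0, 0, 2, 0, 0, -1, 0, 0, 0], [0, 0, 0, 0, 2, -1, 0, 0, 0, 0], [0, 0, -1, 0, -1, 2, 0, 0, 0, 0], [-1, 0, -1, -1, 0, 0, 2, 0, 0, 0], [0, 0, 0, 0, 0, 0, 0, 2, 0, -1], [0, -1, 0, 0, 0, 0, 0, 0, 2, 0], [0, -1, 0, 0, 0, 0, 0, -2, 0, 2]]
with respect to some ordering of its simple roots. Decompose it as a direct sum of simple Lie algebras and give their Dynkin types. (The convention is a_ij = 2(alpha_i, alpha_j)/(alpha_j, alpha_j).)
B_4 (so(9)) + D_6 (so(12))

The diagram associated to this matrix has two connected components: the simple roots {alpha_2, alpha_8, alpha_9, alpha_10} form a chain of 4 nodes with a double edge at one end; the terminal node there is the unique short simple root (B_4), and {alpha_1, alpha_3, alpha_4, alpha_5, alpha_6, alpha_7} form a chain of 4 nodes with a fork of two nodes at one end (D_6). A semisimple Lie algebra decomposes uniquely as the direct sum of simple ideals, one per connected component of its Dynkin diagram, so g ≅ B_4 ⊕ D_6 (dimension 36 + 66 = 102).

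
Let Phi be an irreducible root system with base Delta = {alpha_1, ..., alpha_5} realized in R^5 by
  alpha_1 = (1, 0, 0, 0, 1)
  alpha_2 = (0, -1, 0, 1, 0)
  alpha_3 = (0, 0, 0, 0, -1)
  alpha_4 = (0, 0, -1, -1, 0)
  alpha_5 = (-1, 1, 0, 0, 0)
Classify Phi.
B_5

Compute the Cartan integers a_ij = 2(alpha_i, alpha_j)/(alpha_j, alpha_j); the resulting 5x5 Cartan matrix is
[[2, 0, -2, 0, -1], [0, 2, 0, -1, -1], [-1, 0, 2, 0, 0], [0, -1, 0, 2, 0], [-1, -1, 0, 0, 2]].
The roots have two lengths (squared-length ratio 2:1); the short ones are alpha_{3}. The associated Dynkin diagram is a chain of 5 nodes with a double edge at one end; the terminal node there is the unique short simple root (B_5), so the type is B_5 (the algebra so(11)).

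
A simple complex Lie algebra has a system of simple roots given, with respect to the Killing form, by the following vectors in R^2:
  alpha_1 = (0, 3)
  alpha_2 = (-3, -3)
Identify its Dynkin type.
B2

Compute the Cartan integers a_ij = 2(alpha_i, alpha_j)/(alpha_j, alpha_j); the resulting 2x2 Cartan matrix is
[[2, -1], [-2, 2]].
The roots have two lengths (squared-length ratio 2:1); the short ones are alpha_{1}. The associated Dynkin diagram is a chain of 2 nodes with a double edge at one end; the terminal node there is the unique short simple root (B_2), so the type is B_2 (the algebra so(5)).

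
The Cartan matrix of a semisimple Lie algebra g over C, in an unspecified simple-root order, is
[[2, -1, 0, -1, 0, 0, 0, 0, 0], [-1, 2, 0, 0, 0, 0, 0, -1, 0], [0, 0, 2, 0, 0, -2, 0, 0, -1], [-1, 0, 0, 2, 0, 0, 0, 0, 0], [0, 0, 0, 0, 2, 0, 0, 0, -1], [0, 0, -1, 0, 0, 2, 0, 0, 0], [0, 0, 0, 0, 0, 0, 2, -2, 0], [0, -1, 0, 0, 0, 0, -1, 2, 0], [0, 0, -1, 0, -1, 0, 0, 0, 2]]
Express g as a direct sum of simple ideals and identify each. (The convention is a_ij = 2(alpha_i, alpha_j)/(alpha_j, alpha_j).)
The diagram associated to this matrix has two connected components: the simple roots {alpha_3, alpha_5, alpha_6, alpha_9} form a chain of 4 nodes with a double edge at one end; the terminal node there is the unique short simple root (B_4), and {alpha_1, alpha_2, alpha_4, alpha_7, alpha_8} form a chain of 5 nodes with a double edge at one end; the terminal node there is the unique long simple root (C_5). A semisimple Lie algebra decomposes uniquely as the direct sum of simple ideals, one per connected component of its Dynkin diagram, so g ≅ B_4 ⊕ C_5 (dimension 36 + 55 = 91).

B4 ⊕ C5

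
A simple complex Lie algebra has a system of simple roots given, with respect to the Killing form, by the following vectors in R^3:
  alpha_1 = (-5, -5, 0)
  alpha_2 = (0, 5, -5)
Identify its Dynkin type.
Compute the Cartan integers a_ij = 2(alpha_i, alpha_j)/(alpha_j, alpha_j); the resulting 2x2 Cartan matrix is
[[2, -1], [-1, 2]].
All simple roots have the same length, so the diagram is simply laced. The associated Dynkin diagram is a chain of 2 nodes with single edges (A_2), so the type is A_2 (the algebra sl(3)).

A2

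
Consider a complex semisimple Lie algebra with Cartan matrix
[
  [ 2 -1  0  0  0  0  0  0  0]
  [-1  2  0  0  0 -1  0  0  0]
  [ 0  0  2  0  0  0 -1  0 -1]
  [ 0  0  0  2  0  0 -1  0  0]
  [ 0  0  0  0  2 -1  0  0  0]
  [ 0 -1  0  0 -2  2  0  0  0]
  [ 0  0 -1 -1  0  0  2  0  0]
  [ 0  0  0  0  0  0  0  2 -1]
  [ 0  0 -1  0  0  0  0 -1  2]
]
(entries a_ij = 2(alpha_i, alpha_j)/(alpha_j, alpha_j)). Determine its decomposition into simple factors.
The diagram associated to this matrix has two connected components: the simple roots {alpha_3, alpha_4, alpha_7, alpha_8, alpha_9} form a chain of 5 nodes with single edges (A_5), and {alpha_1, alpha_2, alpha_5, alpha_6} form a chain of 4 nodes with a double edge at one end; the terminal node there is the unique short simple root (B_4). A semisimple Lie algebra decomposes uniquely as the direct sum of simple ideals, one per connected component of its Dynkin diagram, so g ≅ A_5 ⊕ B_4 (dimension 35 + 36 = 71).

A5 + B4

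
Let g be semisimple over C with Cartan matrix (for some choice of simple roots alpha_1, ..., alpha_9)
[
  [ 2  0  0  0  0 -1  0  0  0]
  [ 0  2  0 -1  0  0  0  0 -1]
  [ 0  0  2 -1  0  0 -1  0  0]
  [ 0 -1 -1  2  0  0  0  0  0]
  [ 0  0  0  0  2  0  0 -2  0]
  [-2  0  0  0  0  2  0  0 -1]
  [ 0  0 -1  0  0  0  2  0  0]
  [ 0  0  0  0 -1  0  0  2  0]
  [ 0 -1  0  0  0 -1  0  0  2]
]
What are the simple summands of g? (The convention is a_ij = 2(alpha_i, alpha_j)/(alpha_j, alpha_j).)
The diagram associated to this matrix has two connected components: the simple roots {alpha_5, alpha_8} form a chain of 2 nodes with a double edge at one end; the terminal node there is the unique short simple root (B_2), and {alpha_1, alpha_2, alpha_3, alpha_4, alpha_6, alpha_7, alpha_9} form a chain of 7 nodes with a double edge at one end; the terminal node there is the unique short simple root (B_7). A semisimple Lie algebra decomposes uniquely as the direct sum of simple ideals, one per connected component of its Dynkin diagram, so g ≅ B_2 ⊕ B_7 (dimension 10 + 105 = 115).

type B_2 ⊕ type B_7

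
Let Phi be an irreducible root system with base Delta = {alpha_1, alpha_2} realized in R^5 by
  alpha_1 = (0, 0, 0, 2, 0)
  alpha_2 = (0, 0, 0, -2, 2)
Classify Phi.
B_2 (so(5))

Compute the Cartan integers a_ij = 2(alpha_i, alpha_j)/(alpha_j, alpha_j); the resulting 2x2 Cartan matrix is
[[2, -1], [-2, 2]].
The roots have two lengths (squared-length ratio 2:1); the short ones are alpha_{1}. The associated Dynkin diagram is a chain of 2 nodes with a double edge at one end; the terminal node there is the unique short simple root (B_2), so the type is B_2 (the algebra so(5)).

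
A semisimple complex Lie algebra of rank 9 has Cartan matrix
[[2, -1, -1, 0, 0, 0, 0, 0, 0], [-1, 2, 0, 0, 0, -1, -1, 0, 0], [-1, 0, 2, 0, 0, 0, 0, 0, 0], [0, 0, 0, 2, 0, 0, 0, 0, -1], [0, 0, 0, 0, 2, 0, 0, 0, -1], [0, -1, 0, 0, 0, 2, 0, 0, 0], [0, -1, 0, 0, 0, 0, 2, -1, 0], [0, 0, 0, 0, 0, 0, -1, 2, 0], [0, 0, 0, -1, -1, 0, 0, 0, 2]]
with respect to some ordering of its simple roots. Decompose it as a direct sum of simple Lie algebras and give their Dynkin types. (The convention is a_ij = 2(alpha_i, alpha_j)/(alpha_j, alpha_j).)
The diagram associated to this matrix has two connected components: the simple roots {alpha_4, alpha_5, alpha_9} form a chain of 3 nodes with single edges (A_3), and {alpha_1, alpha_2, alpha_3, alpha_6, alpha_7, alpha_8} form a chain of 5 nodes with one extra node attached to the third node from one end (E_6). A semisimple Lie algebra decomposes uniquely as the direct sum of simple ideals, one per connected component of its Dynkin diagram, so g ≅ A_3 ⊕ E_6 (dimension 15 + 78 = 93).

type A_3 + type E_6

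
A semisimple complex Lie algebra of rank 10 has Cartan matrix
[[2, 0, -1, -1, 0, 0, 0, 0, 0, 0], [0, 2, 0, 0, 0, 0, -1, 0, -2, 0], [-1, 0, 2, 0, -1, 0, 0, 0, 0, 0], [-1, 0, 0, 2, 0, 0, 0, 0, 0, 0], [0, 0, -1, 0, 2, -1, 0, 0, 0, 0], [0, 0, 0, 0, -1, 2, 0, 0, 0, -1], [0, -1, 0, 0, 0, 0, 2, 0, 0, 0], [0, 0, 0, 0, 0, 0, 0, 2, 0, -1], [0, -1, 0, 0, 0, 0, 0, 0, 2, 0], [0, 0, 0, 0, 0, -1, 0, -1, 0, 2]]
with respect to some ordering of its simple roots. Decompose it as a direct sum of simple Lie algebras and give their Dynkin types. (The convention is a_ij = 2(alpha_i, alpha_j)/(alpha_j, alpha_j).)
A_7 (sl(8)) ⊕ B_3 (so(7))

The diagram associated to this matrix has two connected components: the simple roots {alpha_1, alpha_3, alpha_4, alpha_5, alpha_6, alpha_8, alpha_10} form a chain of 7 nodes with single edges (A_7), and {alpha_2, alpha_7, alpha_9} form a chain of 3 nodes with a double edge at one end; the terminal node there is the unique short simple root (B_3). A semisimple Lie algebra decomposes uniquely as the direct sum of simple ideals, one per connected component of its Dynkin diagram, so g ≅ A_7 ⊕ B_3 (dimension 63 + 21 = 84).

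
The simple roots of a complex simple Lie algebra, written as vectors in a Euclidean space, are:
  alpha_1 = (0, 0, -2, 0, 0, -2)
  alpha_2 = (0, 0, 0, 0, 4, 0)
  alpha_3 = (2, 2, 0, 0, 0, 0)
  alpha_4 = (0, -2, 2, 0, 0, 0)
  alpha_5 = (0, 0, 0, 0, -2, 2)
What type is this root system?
C_5 (sp(10))

Compute the Cartan integers a_ij = 2(alpha_i, alpha_j)/(alpha_j, alpha_j); the resulting 5x5 Cartan matrix is
[[2, 0, 0, -1, -1], [0, 2, 0, 0, -2], [0, 0, 2, -1, 0], [-1, 0, -1, 2, 0], [-1, -1, 0, 0, 2]].
The roots have two lengths (squared-length ratio 2:1); the short ones are alpha_{1,3,4,5}. The associated Dynkin diagram is a chain of 5 nodes with a double edge at one end; the terminal node there is the unique long simple root (C_5), so the type is C_5 (the algebra sp(10)).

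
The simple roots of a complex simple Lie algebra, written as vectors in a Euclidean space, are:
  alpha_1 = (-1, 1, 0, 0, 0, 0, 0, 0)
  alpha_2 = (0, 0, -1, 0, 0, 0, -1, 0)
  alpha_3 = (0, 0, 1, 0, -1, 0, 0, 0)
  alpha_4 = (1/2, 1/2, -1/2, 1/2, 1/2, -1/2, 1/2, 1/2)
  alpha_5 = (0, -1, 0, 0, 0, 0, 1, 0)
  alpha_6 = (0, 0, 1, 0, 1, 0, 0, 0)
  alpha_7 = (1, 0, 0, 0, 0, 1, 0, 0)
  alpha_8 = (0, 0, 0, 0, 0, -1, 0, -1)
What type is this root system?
E8

Compute the Cartan integers a_ij = 2(alpha_i, alpha_j)/(alpha_j, alpha_j); the resulting 8x8 Cartan matrix is
[[2, 0, 0, 0, -1, 0, -1, 0], [0, 2, -1, 0, -1, -1, 0, 0], [0, -1, 2, -1, 0, 0, 0, 0], [0, 0, -1, 2, 0, 0, 0, 0], [-1, -1, 0, 0, 2, 0, 0, 0], [0, -1, 0, 0, 0, 2, 0, 0], [-1, 0, 0, 0, 0, 0, 2, -1], [0, 0, 0, 0, 0, 0, -1, 2]].
All simple roots have the same length, so the diagram is simply laced. The associated Dynkin diagram is a chain of 7 nodes with one extra node attached to the third node from one end (E_8), so the type is E_8.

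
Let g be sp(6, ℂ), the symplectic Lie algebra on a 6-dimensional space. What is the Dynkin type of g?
C_3 (sp(6))

This is sp(6), which has dimension 6(6+1)/2 = 21 and rank 6/2 = 3. In the classification of classical Lie algebras, the symplectic algebra sp(2n) has type C_n; here n = 3, so the Dynkin diagram is a chain of 3 nodes with a double edge at one end; the terminal node there is the unique long simple root (C_3). Hence the type is C_3.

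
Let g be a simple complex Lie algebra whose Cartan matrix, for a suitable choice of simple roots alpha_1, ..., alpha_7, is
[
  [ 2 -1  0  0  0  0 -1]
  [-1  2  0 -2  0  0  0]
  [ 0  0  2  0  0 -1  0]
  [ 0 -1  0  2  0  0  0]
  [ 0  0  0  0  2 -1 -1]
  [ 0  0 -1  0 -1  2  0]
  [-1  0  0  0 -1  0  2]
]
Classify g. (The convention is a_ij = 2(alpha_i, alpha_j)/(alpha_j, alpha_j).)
The matrix has rank 7 with 2's on the diagonal. Reading the off-diagonal entries as Dynkin edges (a single edge where a_ij = a_ji = -1; a double or triple edge where a_ij * a_ji = 2 or 3), the diagram is a chain of 7 nodes with a double edge at one end; the terminal node there is the unique short simple root (B_7). One simple-root ordering that puts it in standard form is (alpha_3, alpha_6, alpha_5, alpha_7, alpha_1, alpha_2, alpha_4). So the algebra is type B_7, i.e. so(15).

B_7 (so(15))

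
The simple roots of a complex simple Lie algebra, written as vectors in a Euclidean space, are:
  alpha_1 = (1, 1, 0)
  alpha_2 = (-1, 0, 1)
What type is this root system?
Compute the Cartan integers a_ij = 2(alpha_i, alpha_j)/(alpha_j, alpha_j); the resulting 2x2 Cartan matrix is
[[2, -1], [-1, 2]].
All simple roots have the same length, so the diagram is simply laced. The associated Dynkin diagram is a chain of 2 nodes with single edges (A_2), so the type is A_2 (the algebra sl(3)).

A_2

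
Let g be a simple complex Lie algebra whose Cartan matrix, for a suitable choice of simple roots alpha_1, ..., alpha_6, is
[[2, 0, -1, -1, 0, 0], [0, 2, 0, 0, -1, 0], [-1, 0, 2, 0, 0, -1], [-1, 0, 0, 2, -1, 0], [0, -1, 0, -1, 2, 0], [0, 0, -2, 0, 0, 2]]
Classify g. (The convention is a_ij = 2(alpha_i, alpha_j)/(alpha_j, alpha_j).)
C_6

The matrix has rank 6 with 2's on the diagonal. Reading the off-diagonal entries as Dynkin edges (a single edge where a_ij = a_ji = -1; a double or triple edge where a_ij * a_ji = 2 or 3), the diagram is a chain of 6 nodes with a double edge at one end; the terminal node there is the unique long simple root (C_6). One simple-root ordering that puts it in standard form is (alpha_2, alpha_5, alpha_4, alpha_1, alpha_3, alpha_6). So the algebra is type C_6, i.e. sp(12).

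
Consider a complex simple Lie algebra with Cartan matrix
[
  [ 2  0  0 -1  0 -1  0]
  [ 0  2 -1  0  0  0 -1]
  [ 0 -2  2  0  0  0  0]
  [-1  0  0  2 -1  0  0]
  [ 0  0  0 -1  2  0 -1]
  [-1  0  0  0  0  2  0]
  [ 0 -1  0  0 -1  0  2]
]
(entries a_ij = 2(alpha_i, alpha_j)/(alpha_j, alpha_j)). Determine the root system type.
The matrix has rank 7 with 2's on the diagonal. Reading the off-diagonal entries as Dynkin edges (a single edge where a_ij = a_ji = -1; a double or triple edge where a_ij * a_ji = 2 or 3), the diagram is a chain of 7 nodes with a double edge at one end; the terminal node there is the unique long simple root (C_7). One simple-root ordering that puts it in standard form is (alpha_6, alpha_1, alpha_4, alpha_5, alpha_7, alpha_2, alpha_3). So the algebra is type C_7, i.e. sp(14).

C7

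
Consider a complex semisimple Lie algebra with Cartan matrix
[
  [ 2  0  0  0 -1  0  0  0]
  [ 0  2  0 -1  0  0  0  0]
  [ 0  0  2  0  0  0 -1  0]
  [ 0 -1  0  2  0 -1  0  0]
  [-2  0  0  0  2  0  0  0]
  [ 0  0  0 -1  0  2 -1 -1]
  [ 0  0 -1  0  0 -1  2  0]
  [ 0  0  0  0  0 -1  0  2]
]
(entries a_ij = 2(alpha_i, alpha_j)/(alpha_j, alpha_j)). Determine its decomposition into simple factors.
B_2 (so(5)) + E_6

The diagram associated to this matrix has two connected components: the simple roots {alpha_1, alpha_5} form a chain of 2 nodes with a double edge at one end; the terminal node there is the unique short simple root (B_2), and {alpha_2, alpha_3, alpha_4, alpha_6, alpha_7, alpha_8} form a chain of 5 nodes with one extra node attached to the third node from one end (E_6). A semisimple Lie algebra decomposes uniquely as the direct sum of simple ideals, one per connected component of its Dynkin diagram, so g ≅ B_2 ⊕ E_6 (dimension 10 + 78 = 88).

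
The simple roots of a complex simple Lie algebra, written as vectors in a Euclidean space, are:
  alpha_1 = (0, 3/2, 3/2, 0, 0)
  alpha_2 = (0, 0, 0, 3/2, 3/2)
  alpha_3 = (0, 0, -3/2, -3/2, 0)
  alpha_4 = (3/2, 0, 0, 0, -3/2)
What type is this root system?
Compute the Cartan integers a_ij = 2(alpha_i, alpha_j)/(alpha_j, alpha_j); the resulting 4x4 Cartan matrix is
[[2, 0, -1, 0], [0, 2, -1, -1], [-1, -1, 2, 0], [0, -1, 0, 2]].
All simple roots have the same length, so the diagram is simply laced. The associated Dynkin diagram is a chain of 4 nodes with single edges (A_4), so the type is A_4 (the algebra sl(5)).

A_4 (sl(5))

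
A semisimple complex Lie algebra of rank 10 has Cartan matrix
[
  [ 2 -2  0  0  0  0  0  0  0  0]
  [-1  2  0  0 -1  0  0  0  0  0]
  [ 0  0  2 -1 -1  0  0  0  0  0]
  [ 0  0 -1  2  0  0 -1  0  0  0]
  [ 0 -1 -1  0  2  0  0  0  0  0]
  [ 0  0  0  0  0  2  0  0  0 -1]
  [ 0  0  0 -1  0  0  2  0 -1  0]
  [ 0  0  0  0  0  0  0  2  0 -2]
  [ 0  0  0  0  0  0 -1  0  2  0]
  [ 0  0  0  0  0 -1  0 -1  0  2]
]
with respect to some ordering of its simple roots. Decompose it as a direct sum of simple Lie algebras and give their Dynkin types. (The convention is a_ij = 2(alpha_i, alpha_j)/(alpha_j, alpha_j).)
The diagram associated to this matrix has two connected components: the simple roots {alpha_6, alpha_8, alpha_10} form a chain of 3 nodes with a double edge at one end; the terminal node there is the unique long simple root (C_3), and {alpha_1, alpha_2, alpha_3, alpha_4, alpha_5, alpha_7, alpha_9} form a chain of 7 nodes with a double edge at one end; the terminal node there is the unique long simple root (C_7). A semisimple Lie algebra decomposes uniquely as the direct sum of simple ideals, one per connected component of its Dynkin diagram, so g ≅ C_3 ⊕ C_7 (dimension 21 + 105 = 126).

type C_3 + type C_7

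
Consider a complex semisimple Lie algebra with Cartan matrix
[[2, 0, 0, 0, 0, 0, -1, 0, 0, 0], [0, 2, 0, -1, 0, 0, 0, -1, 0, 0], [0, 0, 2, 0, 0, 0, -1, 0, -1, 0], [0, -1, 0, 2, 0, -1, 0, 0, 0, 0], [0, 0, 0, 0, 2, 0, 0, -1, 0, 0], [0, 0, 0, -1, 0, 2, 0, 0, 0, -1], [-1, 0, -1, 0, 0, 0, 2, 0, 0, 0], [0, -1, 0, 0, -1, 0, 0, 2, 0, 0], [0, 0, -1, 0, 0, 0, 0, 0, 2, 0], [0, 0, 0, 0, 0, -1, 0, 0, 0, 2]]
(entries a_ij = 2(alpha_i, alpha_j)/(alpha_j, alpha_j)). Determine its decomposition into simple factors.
A_4 (sl(5)) ⊕ A_6 (sl(7))

The diagram associated to this matrix has two connected components: the simple roots {alpha_1, alpha_3, alpha_7, alpha_9} form a chain of 4 nodes with single edges (A_4), and {alpha_2, alpha_4, alpha_5, alpha_6, alpha_8, alpha_10} form a chain of 6 nodes with single edges (A_6). A semisimple Lie algebra decomposes uniquely as the direct sum of simple ideals, one per connected component of its Dynkin diagram, so g ≅ A_4 ⊕ A_6 (dimension 24 + 48 = 72).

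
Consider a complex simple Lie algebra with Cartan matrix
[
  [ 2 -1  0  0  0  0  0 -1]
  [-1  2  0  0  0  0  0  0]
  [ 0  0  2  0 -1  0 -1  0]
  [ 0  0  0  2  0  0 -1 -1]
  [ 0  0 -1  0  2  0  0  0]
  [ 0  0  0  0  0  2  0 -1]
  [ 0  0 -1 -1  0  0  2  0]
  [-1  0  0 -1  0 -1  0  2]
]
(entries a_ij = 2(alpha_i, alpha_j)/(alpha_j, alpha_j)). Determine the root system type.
The matrix has rank 8 with 2's on the diagonal. Reading the off-diagonal entries as Dynkin edges (a single edge where a_ij = a_ji = -1; a double or triple edge where a_ij * a_ji = 2 or 3), the diagram is a chain of 7 nodes with one extra node attached to the third node from one end (E_8). One simple-root ordering that puts it in standard form is (alpha_2, alpha_6, alpha_1, alpha_8, alpha_4, alpha_7, alpha_3, alpha_5). So the algebra is type E_8.

type E_8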